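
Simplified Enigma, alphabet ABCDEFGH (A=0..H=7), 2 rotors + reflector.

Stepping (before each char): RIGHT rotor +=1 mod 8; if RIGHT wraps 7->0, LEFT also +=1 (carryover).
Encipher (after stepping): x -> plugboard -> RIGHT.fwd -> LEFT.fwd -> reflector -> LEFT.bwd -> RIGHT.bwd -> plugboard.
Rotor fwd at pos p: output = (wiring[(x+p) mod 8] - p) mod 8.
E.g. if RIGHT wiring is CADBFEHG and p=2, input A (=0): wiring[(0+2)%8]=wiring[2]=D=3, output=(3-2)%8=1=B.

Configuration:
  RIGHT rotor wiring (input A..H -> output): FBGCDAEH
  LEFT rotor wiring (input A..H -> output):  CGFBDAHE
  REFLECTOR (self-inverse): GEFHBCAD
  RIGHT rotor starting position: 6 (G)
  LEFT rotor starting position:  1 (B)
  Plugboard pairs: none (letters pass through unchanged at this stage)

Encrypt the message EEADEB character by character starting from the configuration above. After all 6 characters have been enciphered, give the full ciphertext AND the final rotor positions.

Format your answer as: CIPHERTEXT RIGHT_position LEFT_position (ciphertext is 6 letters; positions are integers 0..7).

Char 1 ('E'): step: R->7, L=1; E->plug->E->R->D->L->C->refl->F->L'->A->R'->A->plug->A
Char 2 ('E'): step: R->0, L->2 (L advanced); E->plug->E->R->D->L->G->refl->A->L'->G->R'->C->plug->C
Char 3 ('A'): step: R->1, L=2; A->plug->A->R->A->L->D->refl->H->L'->B->R'->C->plug->C
Char 4 ('D'): step: R->2, L=2; D->plug->D->R->G->L->A->refl->G->L'->D->R'->G->plug->G
Char 5 ('E'): step: R->3, L=2; E->plug->E->R->E->L->F->refl->C->L'->F->R'->C->plug->C
Char 6 ('B'): step: R->4, L=2; B->plug->B->R->E->L->F->refl->C->L'->F->R'->F->plug->F
Final: ciphertext=ACCGCF, RIGHT=4, LEFT=2

Answer: ACCGCF 4 2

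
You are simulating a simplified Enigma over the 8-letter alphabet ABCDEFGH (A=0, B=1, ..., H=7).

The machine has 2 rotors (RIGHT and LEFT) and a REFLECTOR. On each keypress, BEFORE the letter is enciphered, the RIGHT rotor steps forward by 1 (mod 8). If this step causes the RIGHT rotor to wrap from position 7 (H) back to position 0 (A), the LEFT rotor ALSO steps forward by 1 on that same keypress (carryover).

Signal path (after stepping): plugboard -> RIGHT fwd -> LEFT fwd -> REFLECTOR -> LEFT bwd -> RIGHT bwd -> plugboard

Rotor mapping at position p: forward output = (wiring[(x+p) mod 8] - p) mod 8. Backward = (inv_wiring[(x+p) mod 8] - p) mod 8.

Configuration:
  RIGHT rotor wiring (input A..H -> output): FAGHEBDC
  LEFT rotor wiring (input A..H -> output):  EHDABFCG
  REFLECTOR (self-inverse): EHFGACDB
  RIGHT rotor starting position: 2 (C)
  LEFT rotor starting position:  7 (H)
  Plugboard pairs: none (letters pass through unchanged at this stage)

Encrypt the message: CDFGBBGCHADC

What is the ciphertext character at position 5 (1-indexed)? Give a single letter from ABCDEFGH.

Char 1 ('C'): step: R->3, L=7; C->plug->C->R->G->L->G->refl->D->L'->H->R'->E->plug->E
Char 2 ('D'): step: R->4, L=7; D->plug->D->R->G->L->G->refl->D->L'->H->R'->C->plug->C
Char 3 ('F'): step: R->5, L=7; F->plug->F->R->B->L->F->refl->C->L'->F->R'->C->plug->C
Char 4 ('G'): step: R->6, L=7; G->plug->G->R->G->L->G->refl->D->L'->H->R'->C->plug->C
Char 5 ('B'): step: R->7, L=7; B->plug->B->R->G->L->G->refl->D->L'->H->R'->D->plug->D

D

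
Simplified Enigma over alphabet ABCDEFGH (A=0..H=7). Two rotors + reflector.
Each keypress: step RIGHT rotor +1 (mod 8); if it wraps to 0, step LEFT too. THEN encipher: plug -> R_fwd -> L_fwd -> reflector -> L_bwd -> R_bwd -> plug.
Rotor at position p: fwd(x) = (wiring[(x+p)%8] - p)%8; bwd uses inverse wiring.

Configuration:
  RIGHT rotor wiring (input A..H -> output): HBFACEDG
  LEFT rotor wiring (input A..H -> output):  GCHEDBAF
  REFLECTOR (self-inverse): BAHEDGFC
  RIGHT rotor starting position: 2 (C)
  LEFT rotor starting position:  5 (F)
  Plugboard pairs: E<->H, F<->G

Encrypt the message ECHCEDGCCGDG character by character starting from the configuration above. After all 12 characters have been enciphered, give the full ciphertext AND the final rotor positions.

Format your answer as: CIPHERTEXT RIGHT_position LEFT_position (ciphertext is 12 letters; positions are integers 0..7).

Char 1 ('E'): step: R->3, L=5; E->plug->H->R->C->L->A->refl->B->L'->D->R'->E->plug->H
Char 2 ('C'): step: R->4, L=5; C->plug->C->R->H->L->G->refl->F->L'->E->R'->H->plug->E
Char 3 ('H'): step: R->5, L=5; H->plug->E->R->E->L->F->refl->G->L'->H->R'->A->plug->A
Char 4 ('C'): step: R->6, L=5; C->plug->C->R->B->L->D->refl->E->L'->A->R'->B->plug->B
Char 5 ('E'): step: R->7, L=5; E->plug->H->R->E->L->F->refl->G->L'->H->R'->A->plug->A
Char 6 ('D'): step: R->0, L->6 (L advanced); D->plug->D->R->A->L->C->refl->H->L'->B->R'->B->plug->B
Char 7 ('G'): step: R->1, L=6; G->plug->F->R->C->L->A->refl->B->L'->E->R'->B->plug->B
Char 8 ('C'): step: R->2, L=6; C->plug->C->R->A->L->C->refl->H->L'->B->R'->E->plug->H
Char 9 ('C'): step: R->3, L=6; C->plug->C->R->B->L->H->refl->C->L'->A->R'->D->plug->D
Char 10 ('G'): step: R->4, L=6; G->plug->F->R->F->L->G->refl->F->L'->G->R'->A->plug->A
Char 11 ('D'): step: R->5, L=6; D->plug->D->R->C->L->A->refl->B->L'->E->R'->E->plug->H
Char 12 ('G'): step: R->6, L=6; G->plug->F->R->C->L->A->refl->B->L'->E->R'->G->plug->F
Final: ciphertext=HEABABBHDAHF, RIGHT=6, LEFT=6

Answer: HEABABBHDAHF 6 6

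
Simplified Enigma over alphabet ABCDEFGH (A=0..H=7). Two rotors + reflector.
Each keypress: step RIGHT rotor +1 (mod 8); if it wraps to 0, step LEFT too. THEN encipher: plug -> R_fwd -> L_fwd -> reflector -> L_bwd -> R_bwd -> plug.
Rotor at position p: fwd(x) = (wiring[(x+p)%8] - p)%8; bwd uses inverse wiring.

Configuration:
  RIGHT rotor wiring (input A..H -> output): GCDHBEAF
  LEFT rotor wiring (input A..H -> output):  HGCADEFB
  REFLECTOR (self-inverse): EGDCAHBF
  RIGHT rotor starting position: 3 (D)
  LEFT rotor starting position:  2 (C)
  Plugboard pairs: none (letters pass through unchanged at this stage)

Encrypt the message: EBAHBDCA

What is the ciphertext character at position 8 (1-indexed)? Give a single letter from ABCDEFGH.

Char 1 ('E'): step: R->4, L=2; E->plug->E->R->C->L->B->refl->G->L'->B->R'->D->plug->D
Char 2 ('B'): step: R->5, L=2; B->plug->B->R->D->L->C->refl->D->L'->E->R'->H->plug->H
Char 3 ('A'): step: R->6, L=2; A->plug->A->R->C->L->B->refl->G->L'->B->R'->F->plug->F
Char 4 ('H'): step: R->7, L=2; H->plug->H->R->B->L->G->refl->B->L'->C->R'->F->plug->F
Char 5 ('B'): step: R->0, L->3 (L advanced); B->plug->B->R->C->L->B->refl->G->L'->E->R'->F->plug->F
Char 6 ('D'): step: R->1, L=3; D->plug->D->R->A->L->F->refl->H->L'->H->R'->F->plug->F
Char 7 ('C'): step: R->2, L=3; C->plug->C->R->H->L->H->refl->F->L'->A->R'->H->plug->H
Char 8 ('A'): step: R->3, L=3; A->plug->A->R->E->L->G->refl->B->L'->C->R'->E->plug->E

E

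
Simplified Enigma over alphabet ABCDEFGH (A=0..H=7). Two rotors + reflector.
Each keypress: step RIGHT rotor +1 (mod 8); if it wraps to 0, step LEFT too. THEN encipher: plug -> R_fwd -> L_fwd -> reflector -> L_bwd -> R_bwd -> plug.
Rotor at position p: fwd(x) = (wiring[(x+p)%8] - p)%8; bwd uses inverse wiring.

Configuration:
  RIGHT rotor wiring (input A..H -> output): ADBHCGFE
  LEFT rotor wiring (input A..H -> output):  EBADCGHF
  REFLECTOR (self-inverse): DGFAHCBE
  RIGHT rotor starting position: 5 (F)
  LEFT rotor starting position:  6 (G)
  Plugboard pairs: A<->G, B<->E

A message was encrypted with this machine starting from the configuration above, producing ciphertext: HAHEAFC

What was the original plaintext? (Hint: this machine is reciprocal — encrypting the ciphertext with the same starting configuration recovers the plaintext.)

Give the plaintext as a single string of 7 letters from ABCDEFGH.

Answer: CFFADEE

Derivation:
Char 1 ('H'): step: R->6, L=6; H->plug->H->R->A->L->B->refl->G->L'->C->R'->C->plug->C
Char 2 ('A'): step: R->7, L=6; A->plug->G->R->H->L->A->refl->D->L'->D->R'->F->plug->F
Char 3 ('H'): step: R->0, L->7 (L advanced); H->plug->H->R->E->L->E->refl->H->L'->G->R'->F->plug->F
Char 4 ('E'): step: R->1, L=7; E->plug->B->R->A->L->G->refl->B->L'->D->R'->G->plug->A
Char 5 ('A'): step: R->2, L=7; A->plug->G->R->G->L->H->refl->E->L'->E->R'->D->plug->D
Char 6 ('F'): step: R->3, L=7; F->plug->F->R->F->L->D->refl->A->L'->H->R'->B->plug->E
Char 7 ('C'): step: R->4, L=7; C->plug->C->R->B->L->F->refl->C->L'->C->R'->B->plug->E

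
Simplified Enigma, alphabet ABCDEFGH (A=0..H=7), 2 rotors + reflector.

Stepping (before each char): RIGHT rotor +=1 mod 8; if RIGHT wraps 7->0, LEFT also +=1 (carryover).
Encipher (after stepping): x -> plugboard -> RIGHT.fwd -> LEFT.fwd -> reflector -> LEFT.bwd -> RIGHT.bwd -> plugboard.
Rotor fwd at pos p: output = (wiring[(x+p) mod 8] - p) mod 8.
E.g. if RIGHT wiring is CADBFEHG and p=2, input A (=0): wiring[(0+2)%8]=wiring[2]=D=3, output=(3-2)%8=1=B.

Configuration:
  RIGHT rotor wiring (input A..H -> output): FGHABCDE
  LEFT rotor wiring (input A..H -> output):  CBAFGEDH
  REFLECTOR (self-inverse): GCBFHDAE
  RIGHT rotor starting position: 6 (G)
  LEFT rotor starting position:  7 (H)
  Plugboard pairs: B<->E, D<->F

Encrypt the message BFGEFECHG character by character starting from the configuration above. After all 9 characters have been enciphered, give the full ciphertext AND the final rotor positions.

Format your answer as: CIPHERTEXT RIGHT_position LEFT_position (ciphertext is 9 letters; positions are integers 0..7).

Answer: EBEGBGADE 7 0

Derivation:
Char 1 ('B'): step: R->7, L=7; B->plug->E->R->B->L->D->refl->F->L'->G->R'->B->plug->E
Char 2 ('F'): step: R->0, L->0 (L advanced); F->plug->D->R->A->L->C->refl->B->L'->B->R'->E->plug->B
Char 3 ('G'): step: R->1, L=0; G->plug->G->R->D->L->F->refl->D->L'->G->R'->B->plug->E
Char 4 ('E'): step: R->2, L=0; E->plug->B->R->G->L->D->refl->F->L'->D->R'->G->plug->G
Char 5 ('F'): step: R->3, L=0; F->plug->D->R->A->L->C->refl->B->L'->B->R'->E->plug->B
Char 6 ('E'): step: R->4, L=0; E->plug->B->R->G->L->D->refl->F->L'->D->R'->G->plug->G
Char 7 ('C'): step: R->5, L=0; C->plug->C->R->H->L->H->refl->E->L'->F->R'->A->plug->A
Char 8 ('H'): step: R->6, L=0; H->plug->H->R->E->L->G->refl->A->L'->C->R'->F->plug->D
Char 9 ('G'): step: R->7, L=0; G->plug->G->R->D->L->F->refl->D->L'->G->R'->B->plug->E
Final: ciphertext=EBEGBGADE, RIGHT=7, LEFT=0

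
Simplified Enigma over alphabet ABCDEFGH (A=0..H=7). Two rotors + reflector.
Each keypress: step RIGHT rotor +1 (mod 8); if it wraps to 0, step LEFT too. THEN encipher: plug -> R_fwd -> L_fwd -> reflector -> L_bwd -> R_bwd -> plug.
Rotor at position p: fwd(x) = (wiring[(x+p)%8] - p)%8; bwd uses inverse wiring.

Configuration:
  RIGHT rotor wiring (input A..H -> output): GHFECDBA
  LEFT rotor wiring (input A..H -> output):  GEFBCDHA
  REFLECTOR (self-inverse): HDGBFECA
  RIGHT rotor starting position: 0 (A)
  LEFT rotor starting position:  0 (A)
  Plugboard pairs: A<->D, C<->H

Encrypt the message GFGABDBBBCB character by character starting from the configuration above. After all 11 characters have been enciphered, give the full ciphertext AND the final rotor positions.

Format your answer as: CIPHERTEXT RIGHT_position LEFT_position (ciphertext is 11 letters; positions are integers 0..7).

Answer: DEHCFCAGCGD 3 1

Derivation:
Char 1 ('G'): step: R->1, L=0; G->plug->G->R->H->L->A->refl->H->L'->G->R'->A->plug->D
Char 2 ('F'): step: R->2, L=0; F->plug->F->R->G->L->H->refl->A->L'->H->R'->E->plug->E
Char 3 ('G'): step: R->3, L=0; G->plug->G->R->E->L->C->refl->G->L'->A->R'->C->plug->H
Char 4 ('A'): step: R->4, L=0; A->plug->D->R->E->L->C->refl->G->L'->A->R'->H->plug->C
Char 5 ('B'): step: R->5, L=0; B->plug->B->R->E->L->C->refl->G->L'->A->R'->F->plug->F
Char 6 ('D'): step: R->6, L=0; D->plug->A->R->D->L->B->refl->D->L'->F->R'->H->plug->C
Char 7 ('B'): step: R->7, L=0; B->plug->B->R->H->L->A->refl->H->L'->G->R'->D->plug->A
Char 8 ('B'): step: R->0, L->1 (L advanced); B->plug->B->R->H->L->F->refl->E->L'->B->R'->G->plug->G
Char 9 ('B'): step: R->1, L=1; B->plug->B->R->E->L->C->refl->G->L'->F->R'->H->plug->C
Char 10 ('C'): step: R->2, L=1; C->plug->H->R->F->L->G->refl->C->L'->E->R'->G->plug->G
Char 11 ('B'): step: R->3, L=1; B->plug->B->R->H->L->F->refl->E->L'->B->R'->A->plug->D
Final: ciphertext=DEHCFCAGCGD, RIGHT=3, LEFT=1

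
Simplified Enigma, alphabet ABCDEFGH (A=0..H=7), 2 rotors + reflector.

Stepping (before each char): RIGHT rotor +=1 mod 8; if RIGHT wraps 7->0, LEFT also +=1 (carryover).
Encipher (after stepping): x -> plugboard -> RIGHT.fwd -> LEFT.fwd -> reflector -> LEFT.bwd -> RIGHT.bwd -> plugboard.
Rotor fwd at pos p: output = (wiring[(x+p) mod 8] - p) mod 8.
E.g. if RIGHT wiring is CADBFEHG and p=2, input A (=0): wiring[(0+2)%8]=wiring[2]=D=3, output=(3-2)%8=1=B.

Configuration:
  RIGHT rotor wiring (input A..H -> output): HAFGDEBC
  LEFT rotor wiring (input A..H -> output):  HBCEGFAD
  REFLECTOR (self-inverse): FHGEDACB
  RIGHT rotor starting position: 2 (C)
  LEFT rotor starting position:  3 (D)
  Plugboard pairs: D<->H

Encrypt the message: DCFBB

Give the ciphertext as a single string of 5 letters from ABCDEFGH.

Answer: HGAAE

Derivation:
Char 1 ('D'): step: R->3, L=3; D->plug->H->R->C->L->C->refl->G->L'->G->R'->D->plug->H
Char 2 ('C'): step: R->4, L=3; C->plug->C->R->F->L->E->refl->D->L'->B->R'->G->plug->G
Char 3 ('F'): step: R->5, L=3; F->plug->F->R->A->L->B->refl->H->L'->H->R'->A->plug->A
Char 4 ('B'): step: R->6, L=3; B->plug->B->R->E->L->A->refl->F->L'->D->R'->A->plug->A
Char 5 ('B'): step: R->7, L=3; B->plug->B->R->A->L->B->refl->H->L'->H->R'->E->plug->E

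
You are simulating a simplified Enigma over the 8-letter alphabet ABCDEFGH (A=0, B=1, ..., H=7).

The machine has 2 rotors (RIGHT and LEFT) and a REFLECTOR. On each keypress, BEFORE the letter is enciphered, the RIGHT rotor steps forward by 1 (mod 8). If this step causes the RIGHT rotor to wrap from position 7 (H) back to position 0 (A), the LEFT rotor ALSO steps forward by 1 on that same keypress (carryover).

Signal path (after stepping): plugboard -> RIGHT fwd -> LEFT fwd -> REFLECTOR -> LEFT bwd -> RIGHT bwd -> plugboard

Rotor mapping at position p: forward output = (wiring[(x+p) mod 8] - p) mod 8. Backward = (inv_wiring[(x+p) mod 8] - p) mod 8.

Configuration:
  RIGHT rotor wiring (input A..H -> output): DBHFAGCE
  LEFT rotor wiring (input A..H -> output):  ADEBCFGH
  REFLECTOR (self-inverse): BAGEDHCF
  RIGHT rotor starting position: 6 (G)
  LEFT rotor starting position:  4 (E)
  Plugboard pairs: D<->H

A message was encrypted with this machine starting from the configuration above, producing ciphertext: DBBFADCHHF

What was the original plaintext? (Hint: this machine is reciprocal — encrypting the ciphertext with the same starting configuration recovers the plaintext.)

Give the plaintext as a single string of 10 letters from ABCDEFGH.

Char 1 ('D'): step: R->7, L=4; D->plug->H->R->D->L->D->refl->E->L'->E->R'->B->plug->B
Char 2 ('B'): step: R->0, L->5 (L advanced); B->plug->B->R->B->L->B->refl->A->L'->A->R'->E->plug->E
Char 3 ('B'): step: R->1, L=5; B->plug->B->R->G->L->E->refl->D->L'->D->R'->G->plug->G
Char 4 ('F'): step: R->2, L=5; F->plug->F->R->C->L->C->refl->G->L'->E->R'->D->plug->H
Char 5 ('A'): step: R->3, L=5; A->plug->A->R->C->L->C->refl->G->L'->E->R'->H->plug->D
Char 6 ('D'): step: R->4, L=5; D->plug->H->R->B->L->B->refl->A->L'->A->R'->D->plug->H
Char 7 ('C'): step: R->5, L=5; C->plug->C->R->H->L->F->refl->H->L'->F->R'->B->plug->B
Char 8 ('H'): step: R->6, L=5; H->plug->D->R->D->L->D->refl->E->L'->G->R'->B->plug->B
Char 9 ('H'): step: R->7, L=5; H->plug->D->R->A->L->A->refl->B->L'->B->R'->F->plug->F
Char 10 ('F'): step: R->0, L->6 (L advanced); F->plug->F->R->G->L->E->refl->D->L'->F->R'->D->plug->H

Answer: BEGHDHBBFH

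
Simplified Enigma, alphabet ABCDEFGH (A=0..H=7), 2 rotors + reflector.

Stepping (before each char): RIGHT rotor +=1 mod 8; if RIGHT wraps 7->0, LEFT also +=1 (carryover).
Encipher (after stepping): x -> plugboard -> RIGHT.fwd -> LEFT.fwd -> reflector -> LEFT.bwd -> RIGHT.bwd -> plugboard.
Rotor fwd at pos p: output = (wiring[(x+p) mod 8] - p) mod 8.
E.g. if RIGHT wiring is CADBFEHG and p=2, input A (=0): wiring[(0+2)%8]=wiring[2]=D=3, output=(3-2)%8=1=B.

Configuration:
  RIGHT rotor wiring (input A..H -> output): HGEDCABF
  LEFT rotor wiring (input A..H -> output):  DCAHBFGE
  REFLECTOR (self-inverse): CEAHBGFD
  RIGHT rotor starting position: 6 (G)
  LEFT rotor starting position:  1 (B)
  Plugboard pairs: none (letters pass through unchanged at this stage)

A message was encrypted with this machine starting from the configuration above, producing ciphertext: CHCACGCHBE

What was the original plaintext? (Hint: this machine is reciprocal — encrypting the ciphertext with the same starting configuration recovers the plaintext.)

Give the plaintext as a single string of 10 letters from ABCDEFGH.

Answer: FABFBDEAGH

Derivation:
Char 1 ('C'): step: R->7, L=1; C->plug->C->R->H->L->C->refl->A->L'->D->R'->F->plug->F
Char 2 ('H'): step: R->0, L->2 (L advanced); H->plug->H->R->F->L->C->refl->A->L'->H->R'->A->plug->A
Char 3 ('C'): step: R->1, L=2; C->plug->C->R->C->L->H->refl->D->L'->D->R'->B->plug->B
Char 4 ('A'): step: R->2, L=2; A->plug->A->R->C->L->H->refl->D->L'->D->R'->F->plug->F
Char 5 ('C'): step: R->3, L=2; C->plug->C->R->F->L->C->refl->A->L'->H->R'->B->plug->B
Char 6 ('G'): step: R->4, L=2; G->plug->G->R->A->L->G->refl->F->L'->B->R'->D->plug->D
Char 7 ('C'): step: R->5, L=2; C->plug->C->R->A->L->G->refl->F->L'->B->R'->E->plug->E
Char 8 ('H'): step: R->6, L=2; H->plug->H->R->C->L->H->refl->D->L'->D->R'->A->plug->A
Char 9 ('B'): step: R->7, L=2; B->plug->B->R->A->L->G->refl->F->L'->B->R'->G->plug->G
Char 10 ('E'): step: R->0, L->3 (L advanced); E->plug->E->R->C->L->C->refl->A->L'->F->R'->H->plug->H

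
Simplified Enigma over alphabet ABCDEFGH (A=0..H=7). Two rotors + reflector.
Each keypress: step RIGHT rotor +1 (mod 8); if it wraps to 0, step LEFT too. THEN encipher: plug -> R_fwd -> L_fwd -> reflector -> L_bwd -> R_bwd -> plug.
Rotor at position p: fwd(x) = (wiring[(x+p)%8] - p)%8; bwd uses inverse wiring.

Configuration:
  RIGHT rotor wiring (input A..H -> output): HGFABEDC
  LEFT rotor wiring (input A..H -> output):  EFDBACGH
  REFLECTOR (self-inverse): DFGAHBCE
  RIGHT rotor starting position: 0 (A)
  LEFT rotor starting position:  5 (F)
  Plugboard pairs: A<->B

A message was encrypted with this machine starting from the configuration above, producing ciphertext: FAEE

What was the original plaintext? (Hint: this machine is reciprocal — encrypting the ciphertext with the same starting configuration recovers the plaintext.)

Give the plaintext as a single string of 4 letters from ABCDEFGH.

Answer: BBFD

Derivation:
Char 1 ('F'): step: R->1, L=5; F->plug->F->R->C->L->C->refl->G->L'->F->R'->A->plug->B
Char 2 ('A'): step: R->2, L=5; A->plug->B->R->G->L->E->refl->H->L'->D->R'->A->plug->B
Char 3 ('E'): step: R->3, L=5; E->plug->E->R->H->L->D->refl->A->L'->E->R'->F->plug->F
Char 4 ('E'): step: R->4, L=5; E->plug->E->R->D->L->H->refl->E->L'->G->R'->D->plug->D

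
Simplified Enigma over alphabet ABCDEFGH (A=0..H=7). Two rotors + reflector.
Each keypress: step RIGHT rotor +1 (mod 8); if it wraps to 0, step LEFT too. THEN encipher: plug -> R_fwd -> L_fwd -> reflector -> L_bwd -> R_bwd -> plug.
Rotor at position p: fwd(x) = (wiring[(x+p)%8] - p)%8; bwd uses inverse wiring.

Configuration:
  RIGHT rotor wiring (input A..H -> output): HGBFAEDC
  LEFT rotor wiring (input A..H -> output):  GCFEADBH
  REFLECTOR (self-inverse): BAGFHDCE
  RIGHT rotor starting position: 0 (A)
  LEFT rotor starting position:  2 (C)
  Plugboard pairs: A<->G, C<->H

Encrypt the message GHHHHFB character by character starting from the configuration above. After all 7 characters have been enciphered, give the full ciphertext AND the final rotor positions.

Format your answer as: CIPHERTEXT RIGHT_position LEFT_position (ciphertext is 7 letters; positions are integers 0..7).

Answer: BCGEAEA 7 2

Derivation:
Char 1 ('G'): step: R->1, L=2; G->plug->A->R->F->L->F->refl->D->L'->A->R'->B->plug->B
Char 2 ('H'): step: R->2, L=2; H->plug->C->R->G->L->E->refl->H->L'->E->R'->H->plug->C
Char 3 ('H'): step: R->3, L=2; H->plug->C->R->B->L->C->refl->G->L'->C->R'->A->plug->G
Char 4 ('H'): step: R->4, L=2; H->plug->C->R->H->L->A->refl->B->L'->D->R'->E->plug->E
Char 5 ('H'): step: R->5, L=2; H->plug->C->R->F->L->F->refl->D->L'->A->R'->G->plug->A
Char 6 ('F'): step: R->6, L=2; F->plug->F->R->H->L->A->refl->B->L'->D->R'->E->plug->E
Char 7 ('B'): step: R->7, L=2; B->plug->B->R->A->L->D->refl->F->L'->F->R'->G->plug->A
Final: ciphertext=BCGEAEA, RIGHT=7, LEFT=2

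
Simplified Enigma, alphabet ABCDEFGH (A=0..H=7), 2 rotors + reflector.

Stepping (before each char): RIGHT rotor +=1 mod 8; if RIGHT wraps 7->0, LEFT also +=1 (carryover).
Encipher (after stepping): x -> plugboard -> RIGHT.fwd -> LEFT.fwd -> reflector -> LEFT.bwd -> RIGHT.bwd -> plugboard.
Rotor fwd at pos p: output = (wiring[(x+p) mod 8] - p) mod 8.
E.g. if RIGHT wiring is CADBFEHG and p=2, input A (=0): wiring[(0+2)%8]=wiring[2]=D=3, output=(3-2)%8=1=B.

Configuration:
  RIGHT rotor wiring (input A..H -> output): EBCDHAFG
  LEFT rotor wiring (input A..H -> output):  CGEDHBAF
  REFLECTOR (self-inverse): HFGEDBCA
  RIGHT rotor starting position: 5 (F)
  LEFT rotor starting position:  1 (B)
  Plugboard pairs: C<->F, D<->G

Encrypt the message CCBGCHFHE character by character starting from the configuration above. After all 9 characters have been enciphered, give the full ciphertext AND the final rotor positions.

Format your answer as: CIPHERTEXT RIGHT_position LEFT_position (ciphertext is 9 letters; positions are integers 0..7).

Char 1 ('C'): step: R->6, L=1; C->plug->F->R->F->L->H->refl->A->L'->E->R'->E->plug->E
Char 2 ('C'): step: R->7, L=1; C->plug->F->R->A->L->F->refl->B->L'->H->R'->A->plug->A
Char 3 ('B'): step: R->0, L->2 (L advanced); B->plug->B->R->B->L->B->refl->F->L'->C->R'->C->plug->F
Char 4 ('G'): step: R->1, L=2; G->plug->D->R->G->L->A->refl->H->L'->D->R'->H->plug->H
Char 5 ('C'): step: R->2, L=2; C->plug->F->R->E->L->G->refl->C->L'->A->R'->A->plug->A
Char 6 ('H'): step: R->3, L=2; H->plug->H->R->H->L->E->refl->D->L'->F->R'->C->plug->F
Char 7 ('F'): step: R->4, L=2; F->plug->C->R->B->L->B->refl->F->L'->C->R'->D->plug->G
Char 8 ('H'): step: R->5, L=2; H->plug->H->R->C->L->F->refl->B->L'->B->R'->C->plug->F
Char 9 ('E'): step: R->6, L=2; E->plug->E->R->E->L->G->refl->C->L'->A->R'->B->plug->B
Final: ciphertext=EAFHAFGFB, RIGHT=6, LEFT=2

Answer: EAFHAFGFB 6 2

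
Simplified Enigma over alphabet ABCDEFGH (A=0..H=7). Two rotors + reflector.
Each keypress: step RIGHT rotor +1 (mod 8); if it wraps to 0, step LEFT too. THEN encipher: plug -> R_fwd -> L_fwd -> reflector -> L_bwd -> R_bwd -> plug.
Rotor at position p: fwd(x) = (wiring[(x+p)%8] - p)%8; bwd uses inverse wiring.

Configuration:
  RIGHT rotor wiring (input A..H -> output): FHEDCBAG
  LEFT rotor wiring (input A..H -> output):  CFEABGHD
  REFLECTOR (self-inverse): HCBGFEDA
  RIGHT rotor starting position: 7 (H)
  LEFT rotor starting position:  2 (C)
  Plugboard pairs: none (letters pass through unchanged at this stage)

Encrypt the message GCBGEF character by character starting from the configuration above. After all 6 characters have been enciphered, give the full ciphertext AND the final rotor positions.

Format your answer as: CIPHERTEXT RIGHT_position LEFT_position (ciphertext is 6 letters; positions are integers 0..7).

Char 1 ('G'): step: R->0, L->3 (L advanced); G->plug->G->R->A->L->F->refl->E->L'->D->R'->D->plug->D
Char 2 ('C'): step: R->1, L=3; C->plug->C->R->C->L->D->refl->G->L'->B->R'->D->plug->D
Char 3 ('B'): step: R->2, L=3; B->plug->B->R->B->L->G->refl->D->L'->C->R'->A->plug->A
Char 4 ('G'): step: R->3, L=3; G->plug->G->R->E->L->A->refl->H->L'->F->R'->D->plug->D
Char 5 ('E'): step: R->4, L=3; E->plug->E->R->B->L->G->refl->D->L'->C->R'->D->plug->D
Char 6 ('F'): step: R->5, L=3; F->plug->F->R->H->L->B->refl->C->L'->G->R'->G->plug->G
Final: ciphertext=DDADDG, RIGHT=5, LEFT=3

Answer: DDADDG 5 3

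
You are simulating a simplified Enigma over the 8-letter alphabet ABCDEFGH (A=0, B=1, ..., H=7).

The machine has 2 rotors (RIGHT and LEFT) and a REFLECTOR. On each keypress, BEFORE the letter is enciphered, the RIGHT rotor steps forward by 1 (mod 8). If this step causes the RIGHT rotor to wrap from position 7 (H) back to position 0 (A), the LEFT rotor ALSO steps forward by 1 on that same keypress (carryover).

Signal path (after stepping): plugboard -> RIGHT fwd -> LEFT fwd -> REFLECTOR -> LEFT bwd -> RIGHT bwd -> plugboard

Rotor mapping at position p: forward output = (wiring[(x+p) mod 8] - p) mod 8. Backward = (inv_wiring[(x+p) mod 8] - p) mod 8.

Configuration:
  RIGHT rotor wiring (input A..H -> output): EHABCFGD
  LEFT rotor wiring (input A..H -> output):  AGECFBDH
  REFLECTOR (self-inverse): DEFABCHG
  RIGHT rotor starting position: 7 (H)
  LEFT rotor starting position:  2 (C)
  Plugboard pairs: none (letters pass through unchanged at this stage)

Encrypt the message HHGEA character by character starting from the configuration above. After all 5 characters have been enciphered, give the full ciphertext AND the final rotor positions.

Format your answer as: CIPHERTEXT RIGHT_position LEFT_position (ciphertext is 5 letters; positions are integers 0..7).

Answer: GACCF 4 3

Derivation:
Char 1 ('H'): step: R->0, L->3 (L advanced); H->plug->H->R->D->L->A->refl->D->L'->G->R'->G->plug->G
Char 2 ('H'): step: R->1, L=3; H->plug->H->R->D->L->A->refl->D->L'->G->R'->A->plug->A
Char 3 ('G'): step: R->2, L=3; G->plug->G->R->C->L->G->refl->H->L'->A->R'->C->plug->C
Char 4 ('E'): step: R->3, L=3; E->plug->E->R->A->L->H->refl->G->L'->C->R'->C->plug->C
Char 5 ('A'): step: R->4, L=3; A->plug->A->R->G->L->D->refl->A->L'->D->R'->F->plug->F
Final: ciphertext=GACCF, RIGHT=4, LEFT=3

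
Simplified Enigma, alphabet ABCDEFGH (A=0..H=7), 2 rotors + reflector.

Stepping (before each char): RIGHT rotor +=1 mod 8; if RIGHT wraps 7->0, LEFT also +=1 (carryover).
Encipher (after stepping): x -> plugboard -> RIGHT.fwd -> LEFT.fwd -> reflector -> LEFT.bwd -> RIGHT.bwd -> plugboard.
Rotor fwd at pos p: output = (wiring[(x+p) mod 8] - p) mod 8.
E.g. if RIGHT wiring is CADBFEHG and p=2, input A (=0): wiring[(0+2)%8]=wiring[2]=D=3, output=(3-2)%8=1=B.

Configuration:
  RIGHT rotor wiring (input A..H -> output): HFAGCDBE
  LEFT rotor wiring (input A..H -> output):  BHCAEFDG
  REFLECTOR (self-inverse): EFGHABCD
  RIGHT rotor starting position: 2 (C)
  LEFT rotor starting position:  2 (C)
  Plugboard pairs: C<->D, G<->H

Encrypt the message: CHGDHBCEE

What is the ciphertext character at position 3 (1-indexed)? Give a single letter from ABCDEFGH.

Char 1 ('C'): step: R->3, L=2; C->plug->D->R->G->L->H->refl->D->L'->D->R'->A->plug->A
Char 2 ('H'): step: R->4, L=2; H->plug->G->R->E->L->B->refl->F->L'->H->R'->B->plug->B
Char 3 ('G'): step: R->5, L=2; G->plug->H->R->F->L->E->refl->A->L'->A->R'->E->plug->E

E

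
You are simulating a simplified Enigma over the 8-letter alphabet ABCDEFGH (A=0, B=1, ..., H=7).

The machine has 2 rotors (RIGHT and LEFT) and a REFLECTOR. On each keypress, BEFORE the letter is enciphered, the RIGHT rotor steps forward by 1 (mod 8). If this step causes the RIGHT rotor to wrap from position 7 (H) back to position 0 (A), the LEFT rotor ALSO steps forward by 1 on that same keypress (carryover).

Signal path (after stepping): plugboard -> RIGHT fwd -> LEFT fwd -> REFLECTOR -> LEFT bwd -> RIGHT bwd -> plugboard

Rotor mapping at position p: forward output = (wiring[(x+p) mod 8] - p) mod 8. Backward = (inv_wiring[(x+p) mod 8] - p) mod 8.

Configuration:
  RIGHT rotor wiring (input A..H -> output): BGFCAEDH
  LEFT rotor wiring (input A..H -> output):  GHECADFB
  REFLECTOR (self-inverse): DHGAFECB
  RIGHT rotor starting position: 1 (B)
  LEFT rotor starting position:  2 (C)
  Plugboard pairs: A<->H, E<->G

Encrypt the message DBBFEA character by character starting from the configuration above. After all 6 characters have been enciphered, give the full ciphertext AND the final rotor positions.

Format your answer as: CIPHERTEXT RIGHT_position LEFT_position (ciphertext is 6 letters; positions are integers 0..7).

Char 1 ('D'): step: R->2, L=2; D->plug->D->R->C->L->G->refl->C->L'->A->R'->B->plug->B
Char 2 ('B'): step: R->3, L=2; B->plug->B->R->F->L->H->refl->B->L'->D->R'->G->plug->E
Char 3 ('B'): step: R->4, L=2; B->plug->B->R->A->L->C->refl->G->L'->C->R'->F->plug->F
Char 4 ('F'): step: R->5, L=2; F->plug->F->R->A->L->C->refl->G->L'->C->R'->C->plug->C
Char 5 ('E'): step: R->6, L=2; E->plug->G->R->C->L->G->refl->C->L'->A->R'->D->plug->D
Char 6 ('A'): step: R->7, L=2; A->plug->H->R->E->L->D->refl->A->L'->B->R'->F->plug->F
Final: ciphertext=BEFCDF, RIGHT=7, LEFT=2

Answer: BEFCDF 7 2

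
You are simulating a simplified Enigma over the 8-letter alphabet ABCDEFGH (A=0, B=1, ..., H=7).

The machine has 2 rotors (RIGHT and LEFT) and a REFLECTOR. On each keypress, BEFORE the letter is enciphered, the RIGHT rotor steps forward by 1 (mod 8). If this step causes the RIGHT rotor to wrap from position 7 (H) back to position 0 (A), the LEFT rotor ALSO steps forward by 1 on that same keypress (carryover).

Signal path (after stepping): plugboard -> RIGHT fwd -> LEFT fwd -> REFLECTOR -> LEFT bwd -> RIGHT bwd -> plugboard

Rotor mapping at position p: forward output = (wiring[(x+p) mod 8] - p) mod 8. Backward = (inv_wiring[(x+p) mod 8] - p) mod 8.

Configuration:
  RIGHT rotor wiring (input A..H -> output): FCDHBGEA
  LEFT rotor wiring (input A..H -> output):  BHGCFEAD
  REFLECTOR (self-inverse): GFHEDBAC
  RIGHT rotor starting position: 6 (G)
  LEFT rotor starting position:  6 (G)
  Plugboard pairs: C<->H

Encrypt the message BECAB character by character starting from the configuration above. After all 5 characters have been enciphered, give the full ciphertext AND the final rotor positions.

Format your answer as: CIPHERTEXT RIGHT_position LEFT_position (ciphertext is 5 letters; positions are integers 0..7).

Answer: EHDGG 3 7

Derivation:
Char 1 ('B'): step: R->7, L=6; B->plug->B->R->G->L->H->refl->C->L'->A->R'->E->plug->E
Char 2 ('E'): step: R->0, L->7 (L advanced); E->plug->E->R->B->L->C->refl->H->L'->D->R'->C->plug->H
Char 3 ('C'): step: R->1, L=7; C->plug->H->R->E->L->D->refl->E->L'->A->R'->D->plug->D
Char 4 ('A'): step: R->2, L=7; A->plug->A->R->B->L->C->refl->H->L'->D->R'->G->plug->G
Char 5 ('B'): step: R->3, L=7; B->plug->B->R->G->L->F->refl->B->L'->H->R'->G->plug->G
Final: ciphertext=EHDGG, RIGHT=3, LEFT=7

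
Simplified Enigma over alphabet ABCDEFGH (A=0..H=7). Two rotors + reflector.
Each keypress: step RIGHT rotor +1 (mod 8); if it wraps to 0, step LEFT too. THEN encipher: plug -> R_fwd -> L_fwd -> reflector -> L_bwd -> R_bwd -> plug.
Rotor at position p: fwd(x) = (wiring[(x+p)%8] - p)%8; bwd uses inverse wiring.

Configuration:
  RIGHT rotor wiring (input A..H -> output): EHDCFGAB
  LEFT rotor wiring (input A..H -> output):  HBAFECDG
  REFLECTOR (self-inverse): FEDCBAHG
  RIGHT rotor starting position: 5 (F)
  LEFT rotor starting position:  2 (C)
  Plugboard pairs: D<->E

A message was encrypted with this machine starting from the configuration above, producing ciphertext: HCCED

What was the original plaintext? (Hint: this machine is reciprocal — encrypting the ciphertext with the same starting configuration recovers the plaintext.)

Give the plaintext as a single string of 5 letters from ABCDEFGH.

Answer: GGBGG

Derivation:
Char 1 ('H'): step: R->6, L=2; H->plug->H->R->A->L->G->refl->H->L'->H->R'->G->plug->G
Char 2 ('C'): step: R->7, L=2; C->plug->C->R->A->L->G->refl->H->L'->H->R'->G->plug->G
Char 3 ('C'): step: R->0, L->3 (L advanced); C->plug->C->R->D->L->A->refl->F->L'->H->R'->B->plug->B
Char 4 ('E'): step: R->1, L=3; E->plug->D->R->E->L->D->refl->C->L'->A->R'->G->plug->G
Char 5 ('D'): step: R->2, L=3; D->plug->E->R->G->L->G->refl->H->L'->C->R'->G->plug->G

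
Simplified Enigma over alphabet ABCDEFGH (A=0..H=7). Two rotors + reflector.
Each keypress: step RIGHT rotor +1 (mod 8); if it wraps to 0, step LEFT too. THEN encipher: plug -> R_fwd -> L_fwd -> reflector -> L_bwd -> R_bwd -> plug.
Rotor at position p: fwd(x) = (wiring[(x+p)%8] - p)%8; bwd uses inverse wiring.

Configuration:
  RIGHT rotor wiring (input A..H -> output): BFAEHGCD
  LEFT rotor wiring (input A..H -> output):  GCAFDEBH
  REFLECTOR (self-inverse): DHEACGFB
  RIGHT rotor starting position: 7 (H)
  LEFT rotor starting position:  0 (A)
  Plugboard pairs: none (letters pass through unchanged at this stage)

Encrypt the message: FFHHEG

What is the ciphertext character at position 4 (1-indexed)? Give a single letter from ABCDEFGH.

Char 1 ('F'): step: R->0, L->1 (L advanced); F->plug->F->R->G->L->G->refl->F->L'->H->R'->E->plug->E
Char 2 ('F'): step: R->1, L=1; F->plug->F->R->B->L->H->refl->B->L'->A->R'->H->plug->H
Char 3 ('H'): step: R->2, L=1; H->plug->H->R->D->L->C->refl->E->L'->C->R'->B->plug->B
Char 4 ('H'): step: R->3, L=1; H->plug->H->R->F->L->A->refl->D->L'->E->R'->B->plug->B

B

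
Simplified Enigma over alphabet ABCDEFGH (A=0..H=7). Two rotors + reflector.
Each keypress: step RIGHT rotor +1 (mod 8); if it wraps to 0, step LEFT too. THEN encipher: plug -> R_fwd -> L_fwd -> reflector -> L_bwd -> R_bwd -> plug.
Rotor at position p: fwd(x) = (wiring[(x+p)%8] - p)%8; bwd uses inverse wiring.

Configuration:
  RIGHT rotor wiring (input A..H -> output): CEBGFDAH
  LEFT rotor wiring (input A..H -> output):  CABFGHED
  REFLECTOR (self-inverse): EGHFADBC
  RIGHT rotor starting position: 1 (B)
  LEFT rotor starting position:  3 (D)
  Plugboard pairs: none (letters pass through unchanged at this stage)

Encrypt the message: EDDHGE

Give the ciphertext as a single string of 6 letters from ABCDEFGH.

Answer: DCBDEB

Derivation:
Char 1 ('E'): step: R->2, L=3; E->plug->E->R->G->L->F->refl->D->L'->B->R'->D->plug->D
Char 2 ('D'): step: R->3, L=3; D->plug->D->R->F->L->H->refl->C->L'->A->R'->C->plug->C
Char 3 ('D'): step: R->4, L=3; D->plug->D->R->D->L->B->refl->G->L'->H->R'->B->plug->B
Char 4 ('H'): step: R->5, L=3; H->plug->H->R->A->L->C->refl->H->L'->F->R'->D->plug->D
Char 5 ('G'): step: R->6, L=3; G->plug->G->R->H->L->G->refl->B->L'->D->R'->E->plug->E
Char 6 ('E'): step: R->7, L=3; E->plug->E->R->H->L->G->refl->B->L'->D->R'->B->plug->B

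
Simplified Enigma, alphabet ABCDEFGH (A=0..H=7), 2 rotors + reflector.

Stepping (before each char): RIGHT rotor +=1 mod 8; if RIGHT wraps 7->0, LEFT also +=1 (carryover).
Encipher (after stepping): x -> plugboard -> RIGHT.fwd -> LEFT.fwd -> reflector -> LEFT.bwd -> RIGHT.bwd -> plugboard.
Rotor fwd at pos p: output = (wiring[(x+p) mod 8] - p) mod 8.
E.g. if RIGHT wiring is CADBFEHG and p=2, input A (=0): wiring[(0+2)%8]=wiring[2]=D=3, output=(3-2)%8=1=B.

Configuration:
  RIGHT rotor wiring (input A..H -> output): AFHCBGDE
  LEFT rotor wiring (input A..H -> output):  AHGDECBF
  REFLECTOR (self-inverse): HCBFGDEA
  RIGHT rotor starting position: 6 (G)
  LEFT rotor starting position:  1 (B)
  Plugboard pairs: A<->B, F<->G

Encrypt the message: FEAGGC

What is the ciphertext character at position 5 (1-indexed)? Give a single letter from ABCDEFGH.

Char 1 ('F'): step: R->7, L=1; F->plug->G->R->H->L->H->refl->A->L'->F->R'->A->plug->B
Char 2 ('E'): step: R->0, L->2 (L advanced); E->plug->E->R->B->L->B->refl->C->L'->C->R'->D->plug->D
Char 3 ('A'): step: R->1, L=2; A->plug->B->R->G->L->G->refl->E->L'->A->R'->D->plug->D
Char 4 ('G'): step: R->2, L=2; G->plug->F->R->C->L->C->refl->B->L'->B->R'->E->plug->E
Char 5 ('G'): step: R->3, L=2; G->plug->F->R->F->L->D->refl->F->L'->H->R'->A->plug->B

B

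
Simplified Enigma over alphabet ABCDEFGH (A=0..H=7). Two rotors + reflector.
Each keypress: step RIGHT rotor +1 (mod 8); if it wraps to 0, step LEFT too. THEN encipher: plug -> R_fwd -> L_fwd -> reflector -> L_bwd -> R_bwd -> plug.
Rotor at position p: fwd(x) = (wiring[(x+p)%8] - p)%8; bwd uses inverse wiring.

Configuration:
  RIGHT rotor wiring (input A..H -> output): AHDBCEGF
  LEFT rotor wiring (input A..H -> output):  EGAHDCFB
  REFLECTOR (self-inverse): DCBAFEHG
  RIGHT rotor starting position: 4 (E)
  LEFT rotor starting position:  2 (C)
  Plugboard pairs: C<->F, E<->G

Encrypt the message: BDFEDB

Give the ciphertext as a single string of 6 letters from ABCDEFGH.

Answer: ABEDAF

Derivation:
Char 1 ('B'): step: R->5, L=2; B->plug->B->R->B->L->F->refl->E->L'->H->R'->A->plug->A
Char 2 ('D'): step: R->6, L=2; D->plug->D->R->B->L->F->refl->E->L'->H->R'->B->plug->B
Char 3 ('F'): step: R->7, L=2; F->plug->C->R->A->L->G->refl->H->L'->F->R'->G->plug->E
Char 4 ('E'): step: R->0, L->3 (L advanced); E->plug->G->R->G->L->D->refl->A->L'->B->R'->D->plug->D
Char 5 ('D'): step: R->1, L=3; D->plug->D->R->B->L->A->refl->D->L'->G->R'->A->plug->A
Char 6 ('B'): step: R->2, L=3; B->plug->B->R->H->L->F->refl->E->L'->A->R'->C->plug->F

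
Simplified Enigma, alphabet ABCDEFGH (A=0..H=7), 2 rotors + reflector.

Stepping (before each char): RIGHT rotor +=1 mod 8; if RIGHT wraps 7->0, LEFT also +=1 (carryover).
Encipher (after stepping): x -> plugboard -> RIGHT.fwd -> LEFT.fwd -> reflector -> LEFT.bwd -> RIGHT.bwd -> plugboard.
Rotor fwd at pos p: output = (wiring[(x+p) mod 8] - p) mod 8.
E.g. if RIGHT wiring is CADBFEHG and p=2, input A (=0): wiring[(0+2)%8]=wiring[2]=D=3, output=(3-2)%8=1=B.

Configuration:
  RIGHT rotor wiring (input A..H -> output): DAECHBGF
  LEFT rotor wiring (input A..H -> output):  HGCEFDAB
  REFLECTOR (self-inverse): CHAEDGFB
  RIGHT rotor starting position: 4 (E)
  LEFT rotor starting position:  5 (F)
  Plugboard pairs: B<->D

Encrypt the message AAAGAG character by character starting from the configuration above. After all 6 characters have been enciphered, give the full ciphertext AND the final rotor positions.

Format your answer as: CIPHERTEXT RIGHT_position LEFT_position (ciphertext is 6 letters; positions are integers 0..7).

Answer: BCDBFE 2 6

Derivation:
Char 1 ('A'): step: R->5, L=5; A->plug->A->R->E->L->B->refl->H->L'->G->R'->D->plug->B
Char 2 ('A'): step: R->6, L=5; A->plug->A->R->A->L->G->refl->F->L'->F->R'->C->plug->C
Char 3 ('A'): step: R->7, L=5; A->plug->A->R->G->L->H->refl->B->L'->E->R'->B->plug->D
Char 4 ('G'): step: R->0, L->6 (L advanced); G->plug->G->R->G->L->H->refl->B->L'->C->R'->D->plug->B
Char 5 ('A'): step: R->1, L=6; A->plug->A->R->H->L->F->refl->G->L'->F->R'->F->plug->F
Char 6 ('G'): step: R->2, L=6; G->plug->G->R->B->L->D->refl->E->L'->E->R'->E->plug->E
Final: ciphertext=BCDBFE, RIGHT=2, LEFT=6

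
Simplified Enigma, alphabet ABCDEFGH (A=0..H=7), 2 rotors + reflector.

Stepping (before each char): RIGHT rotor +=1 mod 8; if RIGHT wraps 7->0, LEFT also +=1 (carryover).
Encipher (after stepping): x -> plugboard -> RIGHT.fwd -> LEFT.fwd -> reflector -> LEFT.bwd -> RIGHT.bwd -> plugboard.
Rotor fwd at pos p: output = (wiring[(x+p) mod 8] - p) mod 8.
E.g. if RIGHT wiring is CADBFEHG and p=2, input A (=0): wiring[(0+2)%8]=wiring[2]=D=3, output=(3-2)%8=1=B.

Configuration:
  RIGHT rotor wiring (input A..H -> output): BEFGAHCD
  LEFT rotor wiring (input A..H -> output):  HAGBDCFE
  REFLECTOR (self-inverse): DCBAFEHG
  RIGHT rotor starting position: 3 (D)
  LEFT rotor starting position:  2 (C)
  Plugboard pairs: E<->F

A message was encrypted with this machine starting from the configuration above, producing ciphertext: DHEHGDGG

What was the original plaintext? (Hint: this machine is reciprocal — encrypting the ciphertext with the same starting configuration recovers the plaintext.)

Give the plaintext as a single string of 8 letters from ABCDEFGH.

Char 1 ('D'): step: R->4, L=2; D->plug->D->R->H->L->G->refl->H->L'->B->R'->G->plug->G
Char 2 ('H'): step: R->5, L=2; H->plug->H->R->D->L->A->refl->D->L'->E->R'->D->plug->D
Char 3 ('E'): step: R->6, L=2; E->plug->F->R->A->L->E->refl->F->L'->G->R'->D->plug->D
Char 4 ('H'): step: R->7, L=2; H->plug->H->R->D->L->A->refl->D->L'->E->R'->A->plug->A
Char 5 ('G'): step: R->0, L->3 (L advanced); G->plug->G->R->C->L->H->refl->G->L'->A->R'->E->plug->F
Char 6 ('D'): step: R->1, L=3; D->plug->D->R->H->L->D->refl->A->L'->B->R'->F->plug->E
Char 7 ('G'): step: R->2, L=3; G->plug->G->R->H->L->D->refl->A->L'->B->R'->F->plug->E
Char 8 ('G'): step: R->3, L=3; G->plug->G->R->B->L->A->refl->D->L'->H->R'->D->plug->D

Answer: GDDAFEED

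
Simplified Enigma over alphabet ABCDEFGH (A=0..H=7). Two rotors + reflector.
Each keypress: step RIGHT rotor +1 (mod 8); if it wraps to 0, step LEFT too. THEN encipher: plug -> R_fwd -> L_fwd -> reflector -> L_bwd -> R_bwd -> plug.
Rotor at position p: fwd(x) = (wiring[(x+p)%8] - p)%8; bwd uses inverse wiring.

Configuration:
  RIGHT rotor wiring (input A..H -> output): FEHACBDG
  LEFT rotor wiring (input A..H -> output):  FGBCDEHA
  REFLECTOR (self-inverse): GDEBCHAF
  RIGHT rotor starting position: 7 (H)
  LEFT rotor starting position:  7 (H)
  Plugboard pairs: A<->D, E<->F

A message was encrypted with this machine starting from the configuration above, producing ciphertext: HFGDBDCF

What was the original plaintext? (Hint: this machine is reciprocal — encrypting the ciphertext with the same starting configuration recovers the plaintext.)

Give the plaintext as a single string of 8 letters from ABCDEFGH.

Char 1 ('H'): step: R->0, L->0 (L advanced); H->plug->H->R->G->L->H->refl->F->L'->A->R'->D->plug->A
Char 2 ('F'): step: R->1, L=0; F->plug->E->R->A->L->F->refl->H->L'->G->R'->B->plug->B
Char 3 ('G'): step: R->2, L=0; G->plug->G->R->D->L->C->refl->E->L'->F->R'->A->plug->D
Char 4 ('D'): step: R->3, L=0; D->plug->A->R->F->L->E->refl->C->L'->D->R'->E->plug->F
Char 5 ('B'): step: R->4, L=0; B->plug->B->R->F->L->E->refl->C->L'->D->R'->G->plug->G
Char 6 ('D'): step: R->5, L=0; D->plug->A->R->E->L->D->refl->B->L'->C->R'->F->plug->E
Char 7 ('C'): step: R->6, L=0; C->plug->C->R->H->L->A->refl->G->L'->B->R'->E->plug->F
Char 8 ('F'): step: R->7, L=0; F->plug->E->R->B->L->G->refl->A->L'->H->R'->A->plug->D

Answer: ABDFGEFD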